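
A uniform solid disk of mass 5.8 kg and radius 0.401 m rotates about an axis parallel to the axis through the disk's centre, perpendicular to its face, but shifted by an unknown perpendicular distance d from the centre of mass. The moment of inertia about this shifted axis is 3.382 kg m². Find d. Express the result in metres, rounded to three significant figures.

About the centre-of-mass axis, I_cm = (1/2)MR² = (1/2)(5.8)(0.401)² = 0.46632 kg m².
Parallel axis theorem: I = I_cm + Md², so Md² = 3.382 − 0.46632 = 2.9157 kg m².
d = √(2.9157 / 5.8) = 0.70902 m.

0.709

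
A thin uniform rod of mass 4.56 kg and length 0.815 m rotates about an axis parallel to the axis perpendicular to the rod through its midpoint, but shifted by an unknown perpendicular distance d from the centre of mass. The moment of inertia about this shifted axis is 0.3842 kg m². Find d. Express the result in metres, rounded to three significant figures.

About the centre-of-mass axis, I_cm = (1/12)ML² = (1/12)(4.56)(0.815)² = 0.25241 kg m².
Parallel axis theorem: I = I_cm + Md², so Md² = 0.3842 − 0.25241 = 0.13179 kg m².
d = √(0.13179 / 4.56) = 0.17001 m.

0.170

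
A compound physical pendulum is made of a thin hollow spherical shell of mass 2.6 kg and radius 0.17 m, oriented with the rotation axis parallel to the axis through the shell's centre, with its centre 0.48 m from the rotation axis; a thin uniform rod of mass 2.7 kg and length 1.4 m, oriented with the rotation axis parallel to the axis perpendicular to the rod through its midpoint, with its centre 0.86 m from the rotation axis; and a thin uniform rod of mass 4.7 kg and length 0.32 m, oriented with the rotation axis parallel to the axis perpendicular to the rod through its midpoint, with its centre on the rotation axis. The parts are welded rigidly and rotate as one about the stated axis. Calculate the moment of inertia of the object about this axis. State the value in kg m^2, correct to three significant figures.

Spherical shell: I_cm = (2/3)MR² = (2/3)(2.6)(0.17)² = 0.050093 kg m^2; centre at d = 0.48 m, so the parallel axis theorem gives I = 0.050093 + (2.6)(0.48)² = 0.64913 kg m^2.
Thin rod: I_cm = (1/12)ML² = (1/12)(2.7)(1.4)² = 0.441 kg m^2; centre at d = 0.86 m, so the parallel axis theorem gives I = 0.441 + (2.7)(0.86)² = 2.4379 kg m^2.
Thin rod: I_cm = (1/12)ML² = (1/12)(4.7)(0.32)² = 0.040107 kg m^2; axis through the centre, so I = 0.040107 kg m^2.
Total I = 0.64913 + 2.4379 + 0.040107 = 3.1272 kg m^2.

3.13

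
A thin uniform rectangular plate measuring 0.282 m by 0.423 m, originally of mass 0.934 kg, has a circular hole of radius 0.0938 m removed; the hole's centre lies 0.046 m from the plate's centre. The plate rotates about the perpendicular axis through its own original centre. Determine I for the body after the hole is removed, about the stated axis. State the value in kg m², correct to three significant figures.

0.0187

Unpierced body about its centre: I₀ = (1/12)M(a²+b²) = (1/12)(0.934)[(0.282)² + (0.423)²] = 0.020116 kg m².
The removed disk has mass m = M·πr²/(ab) = (0.934)·π(0.0938)²/(0.282·0.423) = 0.21643 kg (same uniform areal density).
Its moment of inertia about the rotation axis (parallel-axis theorem): I_hole = (1/2)mr² + md² = (1/2)(0.21643)(0.0938)² + (0.21643)(0.046)² = 0.0014101 kg m².
Treating the hole as negative mass, I = I₀ − I_hole = 0.020116 − 0.0014101 = 0.018706 kg m².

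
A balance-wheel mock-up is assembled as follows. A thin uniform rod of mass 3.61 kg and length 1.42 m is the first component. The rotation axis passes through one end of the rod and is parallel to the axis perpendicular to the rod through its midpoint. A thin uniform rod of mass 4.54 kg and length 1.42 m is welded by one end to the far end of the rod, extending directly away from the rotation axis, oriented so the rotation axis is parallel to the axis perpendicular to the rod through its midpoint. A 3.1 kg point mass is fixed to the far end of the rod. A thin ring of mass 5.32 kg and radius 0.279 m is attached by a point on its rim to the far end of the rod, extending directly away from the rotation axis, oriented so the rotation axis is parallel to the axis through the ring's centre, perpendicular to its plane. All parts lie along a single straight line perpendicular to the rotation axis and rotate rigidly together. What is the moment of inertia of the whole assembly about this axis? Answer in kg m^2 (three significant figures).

101

Thin rod: I_cm = (1/12)ML² = (1/12)(3.61)(1.42)² = 0.6066 kg m^2; centre at d = 0.71 m, so I = I_cm + Md² gives I = 0.6066 + (3.61)(0.71)² = 2.4264 kg m^2.
Thin rod: I_cm = (1/12)ML² = (1/12)(4.54)(1.42)² = 0.76287 kg m^2; centre at d = 0.71 + 0.71 + 0.71 = 2.13 m, so I = I_cm + Md² gives I = 0.76287 + (4.54)(2.13)² = 21.36 kg m^2.
Point mass: I_cm = 0; centre at d = 0.71 + 0.71 + 0.71 + 0.71 = 2.84 m, so I = I_cm + Md² gives I = 0 + (3.1)(2.84)² = 25.003 kg m^2.
Thin ring: I_cm = MR² = (5.32)(0.279)² = 0.41411 kg m^2; centre at d = 0.71 + 0.71 + 0.71 + 0.71 + 0.279 = 3.119 m, so I = I_cm + Md² gives I = 0.41411 + (5.32)(3.119)² = 52.168 kg m^2.
Total I = 2.4264 + 21.36 + 25.003 + 52.168 = 100.96 kg m^2.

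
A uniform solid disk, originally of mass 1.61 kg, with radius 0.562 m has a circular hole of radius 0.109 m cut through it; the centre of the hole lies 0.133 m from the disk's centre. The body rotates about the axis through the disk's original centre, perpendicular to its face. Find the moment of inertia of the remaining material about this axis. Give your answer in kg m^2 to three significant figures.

0.253

Unpierced body about its centre: I₀ = (1/2)MR² = (1/2)(1.61)(0.562)² = 0.25425 kg m^2.
The removed disk has mass m = M·(r/R)² = (1.61)(0.109/0.562)² = 0.060563 kg (same uniform areal density).
Its moment of inertia about the rotation axis (parallel-axis theorem): I_hole = (1/2)mr² + md² = (1/2)(0.060563)(0.109)² + (0.060563)(0.133)² = 0.0014311 kg m^2.
Treating the hole as negative mass, I = I₀ − I_hole = 0.25425 − 0.0014311 = 0.25282 kg m^2.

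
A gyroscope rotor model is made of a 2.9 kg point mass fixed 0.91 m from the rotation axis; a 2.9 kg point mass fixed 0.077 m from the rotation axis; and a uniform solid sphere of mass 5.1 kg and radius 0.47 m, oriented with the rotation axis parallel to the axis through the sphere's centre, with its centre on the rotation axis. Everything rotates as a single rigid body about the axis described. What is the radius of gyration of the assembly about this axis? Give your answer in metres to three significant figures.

0.513

Point mass: I_cm = 0; centre at d = 0.91 m, so the parallel axis theorem gives I = 0 + (2.9)(0.91)² = 2.4015 kg·m².
Point mass: I_cm = 0; centre at d = 0.077 m, so the parallel axis theorem gives I = 0 + (2.9)(0.077)² = 0.017194 kg·m².
Solid sphere: I_cm = (2/5)MR² = (2/5)(5.1)(0.47)² = 0.45064 kg·m²; axis through the centre, so I = 0.45064 kg·m².
Total I = 2.8693 kg·m²; total mass M = 10.9 kg.
k = √(I/M) = √(2.8693/10.9) = 0.51307 m.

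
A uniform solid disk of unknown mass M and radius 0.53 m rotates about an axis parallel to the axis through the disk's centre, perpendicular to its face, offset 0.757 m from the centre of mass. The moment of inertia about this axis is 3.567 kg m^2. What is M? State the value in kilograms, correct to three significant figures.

5.00

I = I_cm + Md² = (1/2)MR² + Md² = M·[0.5·(0.53)² + (0.757)²] = M·0.7135.
So M = 3.567 / 0.7135 = 4.9993 kg.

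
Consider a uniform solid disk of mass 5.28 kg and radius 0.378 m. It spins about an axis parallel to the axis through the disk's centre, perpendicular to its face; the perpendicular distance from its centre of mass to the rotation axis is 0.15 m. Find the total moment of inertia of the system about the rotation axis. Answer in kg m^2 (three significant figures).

I_cm = (1/2)MR² = (1/2)(5.28)(0.378)² = 0.37721 kg m^2; centre at d = 0.15 m, so the parallel axis theorem gives I = 0.37721 + (5.28)(0.15)² = 0.49601 kg m^2.

0.496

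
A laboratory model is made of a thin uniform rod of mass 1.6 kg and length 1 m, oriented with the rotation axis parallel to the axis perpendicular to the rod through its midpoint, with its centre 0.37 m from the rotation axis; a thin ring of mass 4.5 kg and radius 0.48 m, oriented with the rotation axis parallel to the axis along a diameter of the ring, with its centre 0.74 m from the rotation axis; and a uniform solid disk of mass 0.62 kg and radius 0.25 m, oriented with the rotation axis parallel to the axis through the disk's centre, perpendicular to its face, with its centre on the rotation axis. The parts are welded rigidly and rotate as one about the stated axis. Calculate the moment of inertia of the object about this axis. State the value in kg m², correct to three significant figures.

Thin rod: I_cm = (1/12)ML² = (1/12)(1.6)(1)² = 0.13333 kg m²; centre at d = 0.37 m, so I = I_cm + Md² gives I = 0.13333 + (1.6)(0.37)² = 0.35237 kg m².
Thin ring: I_cm = (1/2)MR² = (1/2)(4.5)(0.48)² = 0.5184 kg m²; centre at d = 0.74 m, so I = I_cm + Md² gives I = 0.5184 + (4.5)(0.74)² = 2.9826 kg m².
Solid disk: I_cm = (1/2)MR² = (1/2)(0.62)(0.25)² = 0.019375 kg m²; axis through the centre, so I = 0.019375 kg m².
Total I = 0.35237 + 2.9826 + 0.019375 = 3.3543 kg m².

3.35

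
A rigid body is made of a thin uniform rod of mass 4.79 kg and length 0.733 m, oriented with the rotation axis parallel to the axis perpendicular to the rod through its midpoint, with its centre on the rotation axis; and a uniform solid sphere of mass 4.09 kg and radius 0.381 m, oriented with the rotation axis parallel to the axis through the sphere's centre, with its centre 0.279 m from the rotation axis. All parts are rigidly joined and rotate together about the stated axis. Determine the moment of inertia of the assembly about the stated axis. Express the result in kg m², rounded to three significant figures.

Thin rod: I_cm = (1/12)ML² = (1/12)(4.79)(0.733)² = 0.21447 kg m²; axis through the centre, so I = 0.21447 kg m².
Solid sphere: I_cm = (2/5)MR² = (2/5)(4.09)(0.381)² = 0.23748 kg m²; centre at d = 0.279 m, so the parallel axis theorem gives I = 0.23748 + (4.09)(0.279)² = 0.55585 kg m².
Total I = 0.21447 + 0.55585 = 0.77032 kg m².

0.770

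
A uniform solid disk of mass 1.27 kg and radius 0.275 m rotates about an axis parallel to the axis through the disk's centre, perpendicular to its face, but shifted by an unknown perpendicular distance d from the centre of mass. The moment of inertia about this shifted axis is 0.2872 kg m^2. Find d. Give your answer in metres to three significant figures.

About the centre-of-mass axis, I_cm = (1/2)MR² = (1/2)(1.27)(0.275)² = 0.048022 kg m^2.
Parallel axis theorem: I = I_cm + Md², so Md² = 0.2872 − 0.048022 = 0.23918 kg m^2.
d = √(0.23918 / 1.27) = 0.43397 m.

0.434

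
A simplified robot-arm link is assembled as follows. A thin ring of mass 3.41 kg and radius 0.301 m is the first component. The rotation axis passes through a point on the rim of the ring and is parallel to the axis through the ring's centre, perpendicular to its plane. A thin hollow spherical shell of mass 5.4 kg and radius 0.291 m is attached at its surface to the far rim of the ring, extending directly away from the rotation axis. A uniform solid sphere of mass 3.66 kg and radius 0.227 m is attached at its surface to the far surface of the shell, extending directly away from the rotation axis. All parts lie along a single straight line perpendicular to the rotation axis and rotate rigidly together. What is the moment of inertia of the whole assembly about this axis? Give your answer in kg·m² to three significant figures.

Thin ring: I_cm = MR² = (3.41)(0.301)² = 0.30895 kg·m²; centre at d = 0.301 m, so I = I_cm + Md² gives I = 0.30895 + (3.41)(0.301)² = 0.6179 kg·m².
Spherical shell: I_cm = (2/3)MR² = (2/3)(5.4)(0.291)² = 0.30485 kg·m²; centre at d = 0.301 + 0.301 + 0.291 = 0.893 m, so I = I_cm + Md² gives I = 0.30485 + (5.4)(0.893)² = 4.6111 kg·m².
Solid sphere: I_cm = (2/5)MR² = (2/5)(3.66)(0.227)² = 0.075438 kg·m²; centre at d = 0.301 + 0.301 + 0.291 + 0.291 + 0.227 = 1.411 m, so I = I_cm + Md² gives I = 0.075438 + (3.66)(1.411)² = 7.3622 kg·m².
Total I = 0.6179 + 4.6111 + 7.3622 = 12.591 kg·m².

12.6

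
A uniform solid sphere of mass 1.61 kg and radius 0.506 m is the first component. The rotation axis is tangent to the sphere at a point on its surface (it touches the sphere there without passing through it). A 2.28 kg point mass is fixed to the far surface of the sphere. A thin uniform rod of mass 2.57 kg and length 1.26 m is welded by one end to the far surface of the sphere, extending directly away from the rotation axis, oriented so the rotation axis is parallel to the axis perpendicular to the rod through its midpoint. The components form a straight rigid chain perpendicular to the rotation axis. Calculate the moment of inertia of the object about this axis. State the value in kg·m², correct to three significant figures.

Solid sphere: I_cm = (2/5)MR² = (2/5)(1.61)(0.506)² = 0.16489 kg·m²; centre at d = 0.506 m, so the parallel axis theorem gives I = 0.16489 + (1.61)(0.506)² = 0.57711 kg·m².
Point mass: I_cm = 0; centre at d = 0.506 + 0.506 = 1.012 m, so the parallel axis theorem gives I = 0 + (2.28)(1.012)² = 2.335 kg·m².
Thin rod: I_cm = (1/12)ML² = (1/12)(2.57)(1.26)² = 0.34001 kg·m²; centre at d = 0.506 + 0.506 + 0.63 = 1.642 m, so the parallel axis theorem gives I = 0.34001 + (2.57)(1.642)² = 7.2692 kg·m².
Total I = 0.57711 + 2.335 + 7.2692 = 10.181 kg·m².

10.2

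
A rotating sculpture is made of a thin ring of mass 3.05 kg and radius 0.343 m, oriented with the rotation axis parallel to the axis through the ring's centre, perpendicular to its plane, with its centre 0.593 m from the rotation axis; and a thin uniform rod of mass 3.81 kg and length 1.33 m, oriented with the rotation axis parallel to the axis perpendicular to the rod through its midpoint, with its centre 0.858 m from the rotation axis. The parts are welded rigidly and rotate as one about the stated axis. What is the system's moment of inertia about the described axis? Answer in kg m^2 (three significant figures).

Thin ring: I_cm = MR² = (3.05)(0.343)² = 0.35883 kg m^2; centre at d = 0.593 m, so I = I_cm + Md² gives I = 0.35883 + (3.05)(0.593)² = 1.4314 kg m^2.
Thin rod: I_cm = (1/12)ML² = (1/12)(3.81)(1.33)² = 0.56163 kg m^2; centre at d = 0.858 m, so I = I_cm + Md² gives I = 0.56163 + (3.81)(0.858)² = 3.3664 kg m^2.
Total I = 1.4314 + 3.3664 = 4.7978 kg m^2.

4.80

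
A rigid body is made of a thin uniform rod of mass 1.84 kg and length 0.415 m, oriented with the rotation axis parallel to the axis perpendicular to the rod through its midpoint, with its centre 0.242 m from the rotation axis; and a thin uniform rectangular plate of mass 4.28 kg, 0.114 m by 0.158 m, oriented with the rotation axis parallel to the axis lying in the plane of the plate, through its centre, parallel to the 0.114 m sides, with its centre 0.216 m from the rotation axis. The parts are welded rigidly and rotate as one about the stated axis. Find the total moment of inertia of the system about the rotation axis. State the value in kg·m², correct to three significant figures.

Thin rod: I_cm = (1/12)ML² = (1/12)(1.84)(0.415)² = 0.026408 kg·m²; centre at d = 0.242 m, so the parallel axis theorem gives I = 0.026408 + (1.84)(0.242)² = 0.13417 kg·m².
Rectangular plate: I_cm = (1/12)Mb² = (1/12)(4.28)(0.158)² = 0.0089038 kg·m²; centre at d = 0.216 m, so the parallel axis theorem gives I = 0.0089038 + (4.28)(0.216)² = 0.20859 kg·m².
Total I = 0.13417 + 0.20859 = 0.34276 kg·m².

0.343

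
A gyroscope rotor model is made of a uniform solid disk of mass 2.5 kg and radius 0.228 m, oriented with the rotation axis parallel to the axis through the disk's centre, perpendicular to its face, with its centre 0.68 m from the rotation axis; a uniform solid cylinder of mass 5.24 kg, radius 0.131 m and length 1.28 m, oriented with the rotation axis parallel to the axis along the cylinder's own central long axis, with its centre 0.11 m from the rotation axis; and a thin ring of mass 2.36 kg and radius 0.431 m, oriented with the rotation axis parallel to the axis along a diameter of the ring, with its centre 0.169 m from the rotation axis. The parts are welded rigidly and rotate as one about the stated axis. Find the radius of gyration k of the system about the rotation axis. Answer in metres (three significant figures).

Solid disk: I_cm = (1/2)MR² = (1/2)(2.5)(0.228)² = 0.06498 kg·m²; centre at d = 0.68 m, so the parallel axis theorem gives I = 0.06498 + (2.5)(0.68)² = 1.221 kg·m².
Solid cylinder: I_cm = (1/2)MR² = (1/2)(5.24)(0.131)² = 0.044962 kg·m²; centre at d = 0.11 m, so the parallel axis theorem gives I = 0.044962 + (5.24)(0.11)² = 0.10837 kg·m².
Thin ring: I_cm = (1/2)MR² = (1/2)(2.36)(0.431)² = 0.2192 kg·m²; centre at d = 0.169 m, so the parallel axis theorem gives I = 0.2192 + (2.36)(0.169)² = 0.2866 kg·m².
Total I = 1.6159 kg·m²; total mass M = 10.1 kg.
k = √(I/M) = √(1.6159/10.1) = 0.39999 m.

0.400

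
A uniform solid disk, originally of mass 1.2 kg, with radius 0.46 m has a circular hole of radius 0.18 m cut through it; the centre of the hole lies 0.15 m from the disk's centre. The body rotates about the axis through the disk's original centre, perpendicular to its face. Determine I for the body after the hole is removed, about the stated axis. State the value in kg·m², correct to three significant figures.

0.120

Unpierced body about its centre: I₀ = (1/2)MR² = (1/2)(1.2)(0.46)² = 0.12696 kg·m².
The removed disk has mass m = M·(r/R)² = (1.2)(0.18/0.46)² = 0.18374 kg (same uniform areal density).
Its moment of inertia about the rotation axis (parallel-axis theorem): I_hole = (1/2)mr² + md² = (1/2)(0.18374)(0.18)² + (0.18374)(0.15)² = 0.0071109 kg·m².
Treating the hole as negative mass, I = I₀ − I_hole = 0.12696 − 0.0071109 = 0.11985 kg·m².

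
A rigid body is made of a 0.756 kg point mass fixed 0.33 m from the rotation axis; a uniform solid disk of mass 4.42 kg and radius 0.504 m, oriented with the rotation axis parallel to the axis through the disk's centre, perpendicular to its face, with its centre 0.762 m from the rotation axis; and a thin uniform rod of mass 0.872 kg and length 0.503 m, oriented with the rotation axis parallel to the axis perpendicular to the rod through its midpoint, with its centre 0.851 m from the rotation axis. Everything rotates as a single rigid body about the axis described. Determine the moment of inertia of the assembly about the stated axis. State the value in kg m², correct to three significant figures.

3.86

Point mass: I_cm = 0; centre at d = 0.33 m, so I = I_cm + Md² gives I = 0 + (0.756)(0.33)² = 0.082328 kg m².
Solid disk: I_cm = (1/2)MR² = (1/2)(4.42)(0.504)² = 0.56138 kg m²; centre at d = 0.762 m, so I = I_cm + Md² gives I = 0.56138 + (4.42)(0.762)² = 3.1278 kg m².
Thin rod: I_cm = (1/12)ML² = (1/12)(0.872)(0.503)² = 0.018385 kg m²; centre at d = 0.851 m, so I = I_cm + Md² gives I = 0.018385 + (0.872)(0.851)² = 0.64989 kg m².
Total I = 0.082328 + 3.1278 + 0.64989 = 3.86 kg m².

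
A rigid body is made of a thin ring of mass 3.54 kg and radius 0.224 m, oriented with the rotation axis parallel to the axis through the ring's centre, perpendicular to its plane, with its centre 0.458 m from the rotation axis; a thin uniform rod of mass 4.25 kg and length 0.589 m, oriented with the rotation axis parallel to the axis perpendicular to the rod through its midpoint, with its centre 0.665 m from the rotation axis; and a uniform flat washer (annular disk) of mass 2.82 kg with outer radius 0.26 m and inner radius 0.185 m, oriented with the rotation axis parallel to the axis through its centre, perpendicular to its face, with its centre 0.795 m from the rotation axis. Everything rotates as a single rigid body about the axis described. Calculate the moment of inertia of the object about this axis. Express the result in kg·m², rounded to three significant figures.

Thin ring: I_cm = MR² = (3.54)(0.224)² = 0.17762 kg·m²; centre at d = 0.458 m, so I = I_cm + Md² gives I = 0.17762 + (3.54)(0.458)² = 0.92019 kg·m².
Thin rod: I_cm = (1/12)ML² = (1/12)(4.25)(0.589)² = 0.12287 kg·m²; centre at d = 0.665 m, so I = I_cm + Md² gives I = 0.12287 + (4.25)(0.665)² = 2.0023 kg·m².
Annular disk: I_cm = (1/2)M(R²+r²) = (1/2)(2.82)[(0.26)² + (0.185)²] = 0.14357 kg·m²; centre at d = 0.795 m, so I = I_cm + Md² gives I = 0.14357 + (2.82)(0.795)² = 1.9259 kg·m².
Total I = 0.92019 + 2.0023 + 1.9259 = 4.8484 kg·m².

4.85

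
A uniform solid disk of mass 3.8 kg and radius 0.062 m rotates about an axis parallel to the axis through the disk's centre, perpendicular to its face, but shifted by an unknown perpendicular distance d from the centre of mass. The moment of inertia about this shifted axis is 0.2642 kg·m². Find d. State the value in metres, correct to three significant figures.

0.260

About the centre-of-mass axis, I_cm = (1/2)MR² = (1/2)(3.8)(0.062)² = 0.0073036 kg·m².
Parallel axis theorem: I = I_cm + Md², so Md² = 0.2642 − 0.0073036 = 0.2569 kg·m².
d = √(0.2569 / 3.8) = 0.26001 m.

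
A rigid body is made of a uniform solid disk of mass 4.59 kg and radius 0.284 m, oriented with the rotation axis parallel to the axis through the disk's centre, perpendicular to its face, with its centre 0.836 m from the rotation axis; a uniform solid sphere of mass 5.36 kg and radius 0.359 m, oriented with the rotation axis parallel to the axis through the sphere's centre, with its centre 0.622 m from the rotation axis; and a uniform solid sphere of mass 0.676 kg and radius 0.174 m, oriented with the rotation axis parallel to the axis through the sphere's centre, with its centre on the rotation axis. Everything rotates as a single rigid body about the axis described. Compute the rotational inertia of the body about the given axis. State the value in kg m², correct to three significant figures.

5.75

Solid disk: I_cm = (1/2)MR² = (1/2)(4.59)(0.284)² = 0.18511 kg m²; centre at d = 0.836 m, so the parallel axis theorem gives I = 0.18511 + (4.59)(0.836)² = 3.393 kg m².
Solid sphere: I_cm = (2/5)MR² = (2/5)(5.36)(0.359)² = 0.27632 kg m²; centre at d = 0.622 m, so the parallel axis theorem gives I = 0.27632 + (5.36)(0.622)² = 2.35 kg m².
Solid sphere: I_cm = (2/5)MR² = (2/5)(0.676)(0.174)² = 0.0081866 kg m²; axis through the centre, so I = 0.0081866 kg m².
Total I = 3.393 + 2.35 + 0.0081866 = 5.7512 kg m².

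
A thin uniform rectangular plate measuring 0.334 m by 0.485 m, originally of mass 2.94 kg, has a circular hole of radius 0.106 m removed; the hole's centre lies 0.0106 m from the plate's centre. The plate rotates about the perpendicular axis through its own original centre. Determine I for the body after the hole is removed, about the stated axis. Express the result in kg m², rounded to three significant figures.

Unpierced body about its centre: I₀ = (1/12)M(a²+b²) = (1/12)(2.94)[(0.334)² + (0.485)²] = 0.084961 kg m².
The removed disk has mass m = M·πr²/(ab) = (2.94)·π(0.106)²/(0.334·0.485) = 0.64065 kg (same uniform areal density).
Its moment of inertia about the rotation axis (parallel-axis theorem): I_hole = (1/2)mr² + md² = (1/2)(0.64065)(0.106)² + (0.64065)(0.0106)² = 0.0036712 kg m².
Treating the hole as negative mass, I = I₀ − I_hole = 0.084961 − 0.0036712 = 0.08129 kg m².

0.0813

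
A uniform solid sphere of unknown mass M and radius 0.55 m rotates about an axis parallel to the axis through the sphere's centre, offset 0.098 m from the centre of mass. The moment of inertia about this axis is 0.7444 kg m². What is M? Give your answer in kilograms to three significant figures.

I = I_cm + Md² = (2/5)MR² + Md² = M·[0.4·(0.55)² + (0.098)²] = M·0.1306.
So M = 0.7444 / 0.1306 = 5.6997 kg.

5.70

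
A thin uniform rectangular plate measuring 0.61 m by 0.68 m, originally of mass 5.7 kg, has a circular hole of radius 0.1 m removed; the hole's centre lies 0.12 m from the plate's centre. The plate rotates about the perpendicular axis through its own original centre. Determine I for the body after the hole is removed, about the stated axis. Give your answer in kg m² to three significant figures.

Unpierced body about its centre: I₀ = (1/12)M(a²+b²) = (1/12)(5.7)[(0.61)² + (0.68)²] = 0.39639 kg m².
The removed disk has mass m = M·πr²/(ab) = (5.7)·π(0.1)²/(0.61·0.68) = 0.4317 kg (same uniform areal density).
Its moment of inertia about the rotation axis (parallel-axis theorem): I_hole = (1/2)mr² + md² = (1/2)(0.4317)(0.1)² + (0.4317)(0.12)² = 0.0083751 kg m².
Treating the hole as negative mass, I = I₀ − I_hole = 0.39639 − 0.0083751 = 0.38801 kg m².

0.388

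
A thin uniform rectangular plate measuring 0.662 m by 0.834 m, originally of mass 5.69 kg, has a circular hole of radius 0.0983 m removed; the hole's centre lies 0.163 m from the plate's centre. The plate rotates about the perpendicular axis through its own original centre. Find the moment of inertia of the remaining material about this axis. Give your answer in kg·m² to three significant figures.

0.528

Unpierced body about its centre: I₀ = (1/12)M(a²+b²) = (1/12)(5.69)[(0.662)² + (0.834)²] = 0.53761 kg·m².
The removed disk has mass m = M·πr²/(ab) = (5.69)·π(0.0983)²/(0.662·0.834) = 0.31286 kg (same uniform areal density).
Its moment of inertia about the rotation axis (parallel-axis theorem): I_hole = (1/2)mr² + md² = (1/2)(0.31286)(0.0983)² + (0.31286)(0.163)² = 0.0098238 kg·m².
Treating the hole as negative mass, I = I₀ − I_hole = 0.53761 − 0.0098238 = 0.52779 kg·m².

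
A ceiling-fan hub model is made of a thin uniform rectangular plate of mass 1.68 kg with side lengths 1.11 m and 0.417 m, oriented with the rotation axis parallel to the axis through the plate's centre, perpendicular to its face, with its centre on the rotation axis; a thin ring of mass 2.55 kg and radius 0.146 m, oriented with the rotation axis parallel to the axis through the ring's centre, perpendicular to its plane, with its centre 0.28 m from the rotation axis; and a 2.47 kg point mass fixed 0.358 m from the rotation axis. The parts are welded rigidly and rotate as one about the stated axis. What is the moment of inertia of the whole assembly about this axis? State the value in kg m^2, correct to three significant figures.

Rectangular plate: I_cm = (1/12)M(a²+b²) = (1/12)(1.68)[(1.11)² + (0.417)²] = 0.19684 kg m^2; axis through the centre, so I = 0.19684 kg m^2.
Thin ring: I_cm = MR² = (2.55)(0.146)² = 0.054356 kg m^2; centre at d = 0.28 m, so I = I_cm + Md² gives I = 0.054356 + (2.55)(0.28)² = 0.25428 kg m^2.
Point mass: I_cm = 0; centre at d = 0.358 m, so I = I_cm + Md² gives I = 0 + (2.47)(0.358)² = 0.31657 kg m^2.
Total I = 0.19684 + 0.25428 + 0.31657 = 0.76768 kg m^2.

0.768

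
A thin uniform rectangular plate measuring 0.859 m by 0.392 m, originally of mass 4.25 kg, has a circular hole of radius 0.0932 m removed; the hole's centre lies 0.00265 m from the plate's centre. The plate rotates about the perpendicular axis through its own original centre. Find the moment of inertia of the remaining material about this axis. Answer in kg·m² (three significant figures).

0.314

Unpierced body about its centre: I₀ = (1/12)M(a²+b²) = (1/12)(4.25)[(0.859)² + (0.392)²] = 0.31576 kg·m².
The removed disk has mass m = M·πr²/(ab) = (4.25)·π(0.0932)²/(0.859·0.392) = 0.34442 kg (same uniform areal density).
Its moment of inertia about the rotation axis (parallel-axis theorem): I_hole = (1/2)mr² + md² = (1/2)(0.34442)(0.0932)² + (0.34442)(0.00265)² = 0.0014983 kg·m².
Treating the hole as negative mass, I = I₀ − I_hole = 0.31576 − 0.0014983 = 0.31426 kg·m².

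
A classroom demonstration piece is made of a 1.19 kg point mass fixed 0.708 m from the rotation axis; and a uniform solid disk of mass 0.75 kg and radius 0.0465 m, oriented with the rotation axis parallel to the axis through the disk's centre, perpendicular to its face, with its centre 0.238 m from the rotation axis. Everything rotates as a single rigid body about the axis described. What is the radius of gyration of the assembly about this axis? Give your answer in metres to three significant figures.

0.574

Point mass: I_cm = 0; centre at d = 0.708 m, so I = I_cm + Md² gives I = 0 + (1.19)(0.708)² = 0.5965 kg m^2.
Solid disk: I_cm = (1/2)MR² = (1/2)(0.75)(0.0465)² = 0.00081084 kg m^2; centre at d = 0.238 m, so I = I_cm + Md² gives I = 0.00081084 + (0.75)(0.238)² = 0.043294 kg m^2.
Total I = 0.6398 kg m^2; total mass M = 1.94 kg.
k = √(I/M) = √(0.6398/1.94) = 0.57428 m.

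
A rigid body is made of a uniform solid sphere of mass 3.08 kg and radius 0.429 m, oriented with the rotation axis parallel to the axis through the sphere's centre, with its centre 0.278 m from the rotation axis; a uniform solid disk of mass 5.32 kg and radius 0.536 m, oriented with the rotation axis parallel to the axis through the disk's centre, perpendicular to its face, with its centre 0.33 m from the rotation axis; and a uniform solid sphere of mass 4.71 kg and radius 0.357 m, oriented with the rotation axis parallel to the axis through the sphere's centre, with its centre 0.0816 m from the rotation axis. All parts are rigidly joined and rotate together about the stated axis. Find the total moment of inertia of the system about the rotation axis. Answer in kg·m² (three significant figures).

Solid sphere: I_cm = (2/5)MR² = (2/5)(3.08)(0.429)² = 0.22674 kg·m²; centre at d = 0.278 m, so the parallel axis theorem gives I = 0.22674 + (3.08)(0.278)² = 0.46477 kg·m².
Solid disk: I_cm = (1/2)MR² = (1/2)(5.32)(0.536)² = 0.76421 kg·m²; centre at d = 0.33 m, so the parallel axis theorem gives I = 0.76421 + (5.32)(0.33)² = 1.3436 kg·m².
Solid sphere: I_cm = (2/5)MR² = (2/5)(4.71)(0.357)² = 0.24011 kg·m²; centre at d = 0.0816 m, so the parallel axis theorem gives I = 0.24011 + (4.71)(0.0816)² = 0.27148 kg·m².
Total I = 0.46477 + 1.3436 + 0.27148 = 2.0798 kg·m².

2.08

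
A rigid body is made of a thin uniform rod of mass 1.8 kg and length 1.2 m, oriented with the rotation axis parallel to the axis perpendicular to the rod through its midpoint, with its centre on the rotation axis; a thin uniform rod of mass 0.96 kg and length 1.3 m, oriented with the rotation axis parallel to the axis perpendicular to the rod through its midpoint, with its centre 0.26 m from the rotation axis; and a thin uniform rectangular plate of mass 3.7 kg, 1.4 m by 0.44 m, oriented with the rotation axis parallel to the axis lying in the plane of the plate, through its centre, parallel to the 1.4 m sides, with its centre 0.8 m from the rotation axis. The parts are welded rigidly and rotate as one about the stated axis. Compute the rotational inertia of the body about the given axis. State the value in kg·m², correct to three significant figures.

Thin rod: I_cm = (1/12)ML² = (1/12)(1.8)(1.2)² = 0.216 kg·m²; axis through the centre, so I = 0.216 kg·m².
Thin rod: I_cm = (1/12)ML² = (1/12)(0.96)(1.3)² = 0.1352 kg·m²; centre at d = 0.26 m, so the parallel axis theorem gives I = 0.1352 + (0.96)(0.26)² = 0.2001 kg·m².
Rectangular plate: I_cm = (1/12)Mb² = (1/12)(3.7)(0.44)² = 0.059693 kg·m²; centre at d = 0.8 m, so the parallel axis theorem gives I = 0.059693 + (3.7)(0.8)² = 2.4277 kg·m².
Total I = 0.216 + 0.2001 + 2.4277 = 2.8438 kg·m².

2.84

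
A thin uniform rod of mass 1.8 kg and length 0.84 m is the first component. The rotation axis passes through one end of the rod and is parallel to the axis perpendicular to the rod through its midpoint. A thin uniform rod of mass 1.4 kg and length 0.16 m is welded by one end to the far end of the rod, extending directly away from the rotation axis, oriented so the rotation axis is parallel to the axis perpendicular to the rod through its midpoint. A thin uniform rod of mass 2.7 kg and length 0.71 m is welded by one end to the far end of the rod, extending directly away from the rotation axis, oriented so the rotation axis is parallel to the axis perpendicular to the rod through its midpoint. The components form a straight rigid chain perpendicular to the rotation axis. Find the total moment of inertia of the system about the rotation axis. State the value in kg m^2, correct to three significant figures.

6.68

Thin rod: I_cm = (1/12)ML² = (1/12)(1.8)(0.84)² = 0.10584 kg m^2; centre at d = 0.42 m, so I = I_cm + Md² gives I = 0.10584 + (1.8)(0.42)² = 0.42336 kg m^2.
Thin rod: I_cm = (1/12)ML² = (1/12)(1.4)(0.16)² = 0.0029867 kg m^2; centre at d = 0.42 + 0.42 + 0.08 = 0.92 m, so I = I_cm + Md² gives I = 0.0029867 + (1.4)(0.92)² = 1.1879 kg m^2.
Thin rod: I_cm = (1/12)ML² = (1/12)(2.7)(0.71)² = 0.11342 kg m^2; centre at d = 0.42 + 0.42 + 0.08 + 0.08 + 0.355 = 1.355 m, so I = I_cm + Md² gives I = 0.11342 + (2.7)(1.355)² = 5.0707 kg m^2.
Total I = 0.42336 + 1.1879 + 5.0707 = 6.682 kg m^2.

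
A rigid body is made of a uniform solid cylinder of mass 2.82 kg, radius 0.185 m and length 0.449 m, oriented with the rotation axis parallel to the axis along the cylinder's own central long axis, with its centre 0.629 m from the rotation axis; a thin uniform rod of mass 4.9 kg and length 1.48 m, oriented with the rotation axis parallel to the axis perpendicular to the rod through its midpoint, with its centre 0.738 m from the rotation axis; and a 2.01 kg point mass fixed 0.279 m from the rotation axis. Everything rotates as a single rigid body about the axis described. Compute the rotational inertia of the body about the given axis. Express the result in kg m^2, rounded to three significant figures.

4.88

Solid cylinder: I_cm = (1/2)MR² = (1/2)(2.82)(0.185)² = 0.048257 kg m^2; centre at d = 0.629 m, so I = I_cm + Md² gives I = 0.048257 + (2.82)(0.629)² = 1.164 kg m^2.
Thin rod: I_cm = (1/12)ML² = (1/12)(4.9)(1.48)² = 0.89441 kg m^2; centre at d = 0.738 m, so I = I_cm + Md² gives I = 0.89441 + (4.9)(0.738)² = 3.5632 kg m^2.
Point mass: I_cm = 0; centre at d = 0.279 m, so I = I_cm + Md² gives I = 0 + (2.01)(0.279)² = 0.15646 kg m^2.
Total I = 1.164 + 3.5632 + 0.15646 = 4.8836 kg m^2.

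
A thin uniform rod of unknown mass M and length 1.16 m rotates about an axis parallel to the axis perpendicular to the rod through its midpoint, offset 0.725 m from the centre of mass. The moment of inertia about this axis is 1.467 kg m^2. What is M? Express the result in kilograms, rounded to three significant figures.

2.30

I = I_cm + Md² = (1/12)ML² + Md² = M·[0.0833333·(1.16)² + (0.725)²] = M·0.63776.
So M = 1.467 / 0.63776 = 2.3002 kg.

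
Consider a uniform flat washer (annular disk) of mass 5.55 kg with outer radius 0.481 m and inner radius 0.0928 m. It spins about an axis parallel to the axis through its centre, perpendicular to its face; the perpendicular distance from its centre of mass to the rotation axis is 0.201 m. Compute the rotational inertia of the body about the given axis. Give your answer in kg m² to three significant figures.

I_cm = (1/2)M(R²+r²) = (1/2)(5.55)[(0.481)² + (0.0928)²] = 0.66592 kg m²; centre at d = 0.201 m, so I = I_cm + Md² gives I = 0.66592 + (5.55)(0.201)² = 0.89015 kg m².

0.890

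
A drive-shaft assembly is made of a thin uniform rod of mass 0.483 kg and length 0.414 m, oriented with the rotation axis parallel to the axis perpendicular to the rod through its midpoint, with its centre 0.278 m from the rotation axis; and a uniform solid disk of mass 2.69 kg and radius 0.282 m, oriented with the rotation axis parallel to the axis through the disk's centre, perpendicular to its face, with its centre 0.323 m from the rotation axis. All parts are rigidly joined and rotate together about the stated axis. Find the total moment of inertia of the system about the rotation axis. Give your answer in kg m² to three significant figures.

0.432

Thin rod: I_cm = (1/12)ML² = (1/12)(0.483)(0.414)² = 0.0068987 kg m²; centre at d = 0.278 m, so I = I_cm + Md² gives I = 0.0068987 + (0.483)(0.278)² = 0.044227 kg m².
Solid disk: I_cm = (1/2)MR² = (1/2)(2.69)(0.282)² = 0.10696 kg m²; centre at d = 0.323 m, so I = I_cm + Md² gives I = 0.10696 + (2.69)(0.323)² = 0.3876 kg m².
Total I = 0.044227 + 0.3876 = 0.43183 kg m².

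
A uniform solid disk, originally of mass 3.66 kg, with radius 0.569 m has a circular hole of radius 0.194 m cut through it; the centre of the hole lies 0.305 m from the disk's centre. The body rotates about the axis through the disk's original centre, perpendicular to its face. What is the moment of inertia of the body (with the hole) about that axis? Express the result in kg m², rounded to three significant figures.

0.545

Unpierced body about its centre: I₀ = (1/2)MR² = (1/2)(3.66)(0.569)² = 0.59248 kg m².
The removed disk has mass m = M·(r/R)² = (3.66)(0.194/0.569)² = 0.42546 kg (same uniform areal density).
Its moment of inertia about the rotation axis (parallel-axis theorem): I_hole = (1/2)mr² + md² = (1/2)(0.42546)(0.194)² + (0.42546)(0.305)² = 0.047585 kg m².
Treating the hole as negative mass, I = I₀ − I_hole = 0.59248 − 0.047585 = 0.5449 kg m².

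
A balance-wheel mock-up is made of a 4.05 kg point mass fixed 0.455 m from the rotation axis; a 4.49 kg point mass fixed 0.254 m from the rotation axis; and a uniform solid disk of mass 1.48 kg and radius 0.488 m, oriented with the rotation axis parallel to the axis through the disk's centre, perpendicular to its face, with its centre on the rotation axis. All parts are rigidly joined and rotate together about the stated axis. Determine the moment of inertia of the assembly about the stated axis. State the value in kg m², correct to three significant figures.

1.30

Point mass: I_cm = 0; centre at d = 0.455 m, so the parallel axis theorem gives I = 0 + (4.05)(0.455)² = 0.83845 kg m².
Point mass: I_cm = 0; centre at d = 0.254 m, so the parallel axis theorem gives I = 0 + (4.49)(0.254)² = 0.28968 kg m².
Solid disk: I_cm = (1/2)MR² = (1/2)(1.48)(0.488)² = 0.17623 kg m²; axis through the centre, so I = 0.17623 kg m².
Total I = 0.83845 + 0.28968 + 0.17623 = 1.3044 kg m².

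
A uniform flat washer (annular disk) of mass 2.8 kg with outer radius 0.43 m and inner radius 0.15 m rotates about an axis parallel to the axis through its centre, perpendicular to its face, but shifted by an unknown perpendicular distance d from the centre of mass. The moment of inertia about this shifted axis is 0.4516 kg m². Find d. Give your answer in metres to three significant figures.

0.240

About the centre-of-mass axis, I_cm = (1/2)M(R²+r²) = (1/2)(2.8)[(0.43)² + (0.15)²] = 0.29036 kg m².
Parallel axis theorem: I = I_cm + Md², so Md² = 0.4516 − 0.29036 = 0.16124 kg m².
d = √(0.16124 / 2.8) = 0.23997 m.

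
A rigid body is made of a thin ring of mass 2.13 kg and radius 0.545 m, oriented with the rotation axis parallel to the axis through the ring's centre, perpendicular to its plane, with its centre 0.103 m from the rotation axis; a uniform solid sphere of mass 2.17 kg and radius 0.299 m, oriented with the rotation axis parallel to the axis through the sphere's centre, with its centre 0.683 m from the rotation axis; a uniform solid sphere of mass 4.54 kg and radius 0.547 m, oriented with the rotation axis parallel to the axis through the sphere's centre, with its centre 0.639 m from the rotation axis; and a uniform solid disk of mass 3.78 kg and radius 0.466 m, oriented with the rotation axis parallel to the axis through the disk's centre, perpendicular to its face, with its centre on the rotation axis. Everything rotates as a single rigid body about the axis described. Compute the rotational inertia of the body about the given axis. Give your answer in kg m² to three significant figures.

Thin ring: I_cm = MR² = (2.13)(0.545)² = 0.63266 kg m²; centre at d = 0.103 m, so I = I_cm + Md² gives I = 0.63266 + (2.13)(0.103)² = 0.65526 kg m².
Solid sphere: I_cm = (2/5)MR² = (2/5)(2.17)(0.299)² = 0.0776 kg m²; centre at d = 0.683 m, so I = I_cm + Md² gives I = 0.0776 + (2.17)(0.683)² = 1.0899 kg m².
Solid sphere: I_cm = (2/5)MR² = (2/5)(4.54)(0.547)² = 0.54336 kg m²; centre at d = 0.639 m, so I = I_cm + Md² gives I = 0.54336 + (4.54)(0.639)² = 2.3971 kg m².
Solid disk: I_cm = (1/2)MR² = (1/2)(3.78)(0.466)² = 0.41042 kg m²; axis through the centre, so I = 0.41042 kg m².
Total I = 0.65526 + 1.0899 + 2.3971 + 0.41042 = 4.5527 kg m².

4.55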